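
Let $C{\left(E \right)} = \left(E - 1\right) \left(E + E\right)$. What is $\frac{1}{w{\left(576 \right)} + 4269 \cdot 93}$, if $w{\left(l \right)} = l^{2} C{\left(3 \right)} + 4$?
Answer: $\frac{1}{4378333} \approx 2.284 \cdot 10^{-7}$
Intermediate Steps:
$C{\left(E \right)} = 2 E \left(-1 + E\right)$ ($C{\left(E \right)} = \left(-1 + E\right) 2 E = 2 E \left(-1 + E\right)$)
$w{\left(l \right)} = 4 + 12 l^{2}$ ($w{\left(l \right)} = l^{2} \cdot 2 \cdot 3 \left(-1 + 3\right) + 4 = l^{2} \cdot 2 \cdot 3 \cdot 2 + 4 = l^{2} \cdot 12 + 4 = 12 l^{2} + 4 = 4 + 12 l^{2}$)
$\frac{1}{w{\left(576 \right)} + 4269 \cdot 93} = \frac{1}{\left(4 + 12 \cdot 576^{2}\right) + 4269 \cdot 93} = \frac{1}{\left(4 + 12 \cdot 331776\right) + 397017} = \frac{1}{\left(4 + 3981312\right) + 397017} = \frac{1}{3981316 + 397017} = \frac{1}{4378333}$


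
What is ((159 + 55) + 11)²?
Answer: 50625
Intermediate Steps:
((159 + 55) + 11)² = (214 + 11)² = 225² = 50625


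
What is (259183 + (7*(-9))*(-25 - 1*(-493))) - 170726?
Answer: 58973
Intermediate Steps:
(259183 + (7*(-9))*(-25 - 1*(-493))) - 170726 = (259183 - 63*(-25 + 493)) - 170726 = (259183 - 63*468) - 170726 = (259183 - 29484) - 170726 = 229699 - 170726 = 58973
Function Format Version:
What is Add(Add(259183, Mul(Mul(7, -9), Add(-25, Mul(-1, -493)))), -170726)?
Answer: 58973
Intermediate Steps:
Add(Add(259183, Mul(Mul(7, -9), Add(-25, Mul(-1, -493)))), -170726) = Add(Add(259183, Mul(-63, Add(-25, 493))), -170726) = Add(Add(259183, Mul(-63, 468)), -170726) = Add(Add(259183, -29484), -170726) = Add(229699, -170726) = 58973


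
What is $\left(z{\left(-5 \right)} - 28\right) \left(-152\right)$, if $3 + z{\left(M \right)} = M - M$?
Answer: $4712$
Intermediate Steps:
$z{\left(M \right)} = -3$ ($z{\left(M \right)} = -3 + \left(M - M\right) = -3 + 0 = -3$)
$\left(z{\left(-5 \right)} - 28\right) \left(-152\right) = \left(-3 - 28\right) \left(-152\right) = \left(-31\right) \left(-152\right) = 4712$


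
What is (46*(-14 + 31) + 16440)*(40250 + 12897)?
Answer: 915297634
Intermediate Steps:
(46*(-14 + 31) + 16440)*(40250 + 12897) = (46*17 + 16440)*53147 = (782 + 16440)*53147 = 17222*53147 = 915297634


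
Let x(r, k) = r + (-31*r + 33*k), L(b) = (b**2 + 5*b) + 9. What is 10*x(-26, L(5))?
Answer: 27270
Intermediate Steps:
L(b) = 9 + b**2 + 5*b
x(r, k) = -30*r + 33*k
10*x(-26, L(5)) = 10*(-30*(-26) + 33*(9 + 5**2 + 5*5)) = 10*(780 + 33*(9 + 25 + 25)) = 10*(780 + 33*59) = 10*(780 + 1947) = 10*2727 = 27270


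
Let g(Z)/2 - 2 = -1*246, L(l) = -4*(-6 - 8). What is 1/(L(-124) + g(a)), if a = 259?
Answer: -1/432 ≈ -0.0023148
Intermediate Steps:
L(l) = 56 (L(l) = -4*(-14) = 56)
g(Z) = -488 (g(Z) = 4 + 2*(-1*246) = 4 + 2*(-246) = 4 - 492 = -488)
1/(L(-124) + g(a)) = 1/(56 - 488) = 1/(-432) = -1/432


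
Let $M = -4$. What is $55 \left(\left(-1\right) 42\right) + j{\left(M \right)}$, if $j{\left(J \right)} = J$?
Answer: $-2314$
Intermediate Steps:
$55 \left(\left(-1\right) 42\right) + j{\left(M \right)} = 55 \left(\left(-1\right) 42\right) - 4 = 55 \left(-42\right) - 4 = -2310 - 4 = -2314$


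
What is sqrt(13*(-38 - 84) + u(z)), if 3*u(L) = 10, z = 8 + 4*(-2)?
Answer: 2*I*sqrt(3561)/3 ≈ 39.783*I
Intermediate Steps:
z = 0 (z = 8 - 8 = 0)
u(L) = 10/3 (u(L) = (1/3)*10 = 10/3)
sqrt(13*(-38 - 84) + u(z)) = sqrt(13*(-38 - 84) + 10/3) = sqrt(13*(-122) + 10/3) = sqrt(-1586 + 10/3) = sqrt(-4748/3) = 2*I*sqrt(3561)/3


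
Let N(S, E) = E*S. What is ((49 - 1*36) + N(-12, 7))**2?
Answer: 5041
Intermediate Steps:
((49 - 1*36) + N(-12, 7))**2 = ((49 - 1*36) + 7*(-12))**2 = ((49 - 36) - 84)**2 = (13 - 84)**2 = (-71)**2 = 5041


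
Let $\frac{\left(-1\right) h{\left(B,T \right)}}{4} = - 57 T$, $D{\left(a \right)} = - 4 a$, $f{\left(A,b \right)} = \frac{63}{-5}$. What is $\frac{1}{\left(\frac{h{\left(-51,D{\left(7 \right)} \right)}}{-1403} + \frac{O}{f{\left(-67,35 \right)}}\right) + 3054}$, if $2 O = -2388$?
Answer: $\frac{29463}{92906036} \approx 0.00031713$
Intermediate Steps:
$f{\left(A,b \right)} = - \frac{63}{5}$ ($f{\left(A,b \right)} = 63 \left(- \frac{1}{5}\right) = - \frac{63}{5}$)
$O = -1194$ ($O = \frac{1}{2} \left(-2388\right) = -1194$)
$h{\left(B,T \right)} = 228 T$ ($h{\left(B,T \right)} = - 4 \left(- 57 T\right) = 228 T$)
$\frac{1}{\left(\frac{h{\left(-51,D{\left(7 \right)} \right)}}{-1403} + \frac{O}{f{\left(-67,35 \right)}}\right) + 3054} = \frac{1}{\left(\frac{228 \left(\left(-4\right) 7\right)}{-1403} - \frac{1194}{- \frac{63}{5}}\right) + 3054} = \frac{1}{\left(228 \left(-28\right) \left(- \frac{1}{1403}\right) - - \frac{1990}{21}\right) + 3054} = \frac{1}{\left(\left(-6384\right) \left(- \frac{1}{1403}\right) + \frac{1990}{21}\right) + 3054} = \frac{1}{\left(\frac{6384}{1403} + \frac{1990}{21}\right) + 3054} = \frac{1}{\frac{2926034}{29463} + 3054} = \frac{1}{\frac{92906036}{29463}} = \frac{29463}{92906036}$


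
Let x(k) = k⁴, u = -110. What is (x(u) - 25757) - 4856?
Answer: 146379387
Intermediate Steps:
(x(u) - 25757) - 4856 = ((-110)⁴ - 25757) - 4856 = (146410000 - 25757) - 4856 = 146384243 - 4856 = 146379387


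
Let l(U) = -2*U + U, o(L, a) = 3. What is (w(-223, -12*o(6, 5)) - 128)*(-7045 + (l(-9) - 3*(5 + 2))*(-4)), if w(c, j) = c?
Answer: 2455947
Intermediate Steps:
l(U) = -U
(w(-223, -12*o(6, 5)) - 128)*(-7045 + (l(-9) - 3*(5 + 2))*(-4)) = (-223 - 128)*(-7045 + (-1*(-9) - 3*(5 + 2))*(-4)) = -351*(-7045 + (9 - 3*7)*(-4)) = -351*(-7045 + (9 - 21)*(-4)) = -351*(-7045 - 12*(-4)) = -351*(-7045 + 48) = -351*(-6997) = 2455947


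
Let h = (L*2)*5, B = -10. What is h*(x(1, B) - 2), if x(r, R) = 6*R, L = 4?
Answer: -2480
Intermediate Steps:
h = 40 (h = (4*2)*5 = 8*5 = 40)
h*(x(1, B) - 2) = 40*(6*(-10) - 2) = 40*(-60 - 2) = 40*(-62) = -2480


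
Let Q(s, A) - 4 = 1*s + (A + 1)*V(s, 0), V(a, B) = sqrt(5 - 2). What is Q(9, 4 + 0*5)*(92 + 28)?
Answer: 1560 + 600*sqrt(3) ≈ 2599.2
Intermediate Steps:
V(a, B) = sqrt(3)
Q(s, A) = 4 + s + sqrt(3)*(1 + A) (Q(s, A) = 4 + (1*s + (A + 1)*sqrt(3)) = 4 + (s + (1 + A)*sqrt(3)) = 4 + (s + sqrt(3)*(1 + A)) = 4 + s + sqrt(3)*(1 + A))
Q(9, 4 + 0*5)*(92 + 28) = (4 + 9 + sqrt(3) + (4 + 0*5)*sqrt(3))*(92 + 28) = (4 + 9 + sqrt(3) + (4 + 0)*sqrt(3))*120 = (4 + 9 + sqrt(3) + 4*sqrt(3))*120 = (13 + 5*sqrt(3))*120 = 1560 + 600*sqrt(3)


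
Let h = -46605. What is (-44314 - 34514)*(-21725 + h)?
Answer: 5386317240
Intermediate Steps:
(-44314 - 34514)*(-21725 + h) = (-44314 - 34514)*(-21725 - 46605) = -78828*(-68330) = 5386317240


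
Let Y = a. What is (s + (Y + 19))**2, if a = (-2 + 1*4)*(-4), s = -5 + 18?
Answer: 576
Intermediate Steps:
s = 13
a = -8 (a = (-2 + 4)*(-4) = 2*(-4) = -8)
Y = -8
(s + (Y + 19))**2 = (13 + (-8 + 19))**2 = (13 + 11)**2 = 24**2 = 576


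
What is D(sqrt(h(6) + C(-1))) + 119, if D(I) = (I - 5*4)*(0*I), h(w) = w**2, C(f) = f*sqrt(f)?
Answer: 119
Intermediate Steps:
C(f) = f**(3/2)
D(I) = 0 (D(I) = (I - 20)*0 = (-20 + I)*0 = 0)
D(sqrt(h(6) + C(-1))) + 119 = 0 + 119 = 119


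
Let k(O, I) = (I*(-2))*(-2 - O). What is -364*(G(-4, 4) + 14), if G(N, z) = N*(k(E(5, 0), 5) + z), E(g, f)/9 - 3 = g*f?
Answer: 422968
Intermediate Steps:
E(g, f) = 27 + 9*f*g (E(g, f) = 27 + 9*(g*f) = 27 + 9*(f*g) = 27 + 9*f*g)
k(O, I) = -2*I*(-2 - O) (k(O, I) = (-2*I)*(-2 - O) = -2*I*(-2 - O))
G(N, z) = N*(290 + z) (G(N, z) = N*(2*5*(2 + (27 + 9*0*5)) + z) = N*(2*5*(2 + (27 + 0)) + z) = N*(2*5*(2 + 27) + z) = N*(2*5*29 + z) = N*(290 + z))
-364*(G(-4, 4) + 14) = -364*(-4*(290 + 4) + 14) = -364*(-4*294 + 14) = -364*(-1176 + 14) = -364*(-1162) = -52*(-8134) = 422968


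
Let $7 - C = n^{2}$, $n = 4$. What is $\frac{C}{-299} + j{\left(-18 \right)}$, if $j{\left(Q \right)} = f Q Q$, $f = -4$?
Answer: $- \frac{387495}{299} \approx -1296.0$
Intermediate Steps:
$C = -9$ ($C = 7 - 4^{2} = 7 - 16 = -9$)
$j{\left(Q \right)} = - 4 Q^{2}$ ($j{\left(Q \right)} = - 4 Q Q = - 4 Q^{2}$)
$\frac{C}{-299} + j{\left(-18 \right)} = - \frac{9}{-299} - 4 \left(-18\right)^{2} = \left(-9\right) \left(- \frac{1}{299}\right) - 1296 = \frac{9}{299} - 1296 = - \frac{387495}{299}$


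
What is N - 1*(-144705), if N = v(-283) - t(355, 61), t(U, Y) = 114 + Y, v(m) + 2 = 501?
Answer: 145029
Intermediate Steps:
v(m) = 499 (v(m) = -2 + 501 = 499)
N = 324 (N = 499 - (114 + 61) = 499 - 1*175 = 499 - 175 = 324)
N - 1*(-144705) = 324 - 1*(-144705) = 324 + 144705 = 145029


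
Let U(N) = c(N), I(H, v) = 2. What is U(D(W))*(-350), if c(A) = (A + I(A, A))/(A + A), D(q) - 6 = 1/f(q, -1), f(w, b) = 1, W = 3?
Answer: -225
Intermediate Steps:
D(q) = 7 (D(q) = 6 + 1/1 = 6 + 1 = 7)
c(A) = (2 + A)/(2*A) (c(A) = (A + 2)/(A + A) = (2 + A)/((2*A)) = (2 + A)*(1/(2*A)) = (2 + A)/(2*A))
U(N) = (2 + N)/(2*N)
U(D(W))*(-350) = ((½)*(2 + 7)/7)*(-350) = ((½)*(⅐)*9)*(-350) = (9/14)*(-350) = -225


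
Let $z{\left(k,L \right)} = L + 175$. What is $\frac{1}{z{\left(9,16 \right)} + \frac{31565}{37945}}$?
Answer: $\frac{7589}{1455812} \approx 0.0052129$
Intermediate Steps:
$z{\left(k,L \right)} = 175 + L$
$\frac{1}{z{\left(9,16 \right)} + \frac{31565}{37945}} = \frac{1}{\left(175 + 16\right) + \frac{31565}{37945}} = \frac{1}{191 + 31565 \cdot \frac{1}{37945}} = \frac{1}{191 + \frac{6313}{7589}} = \frac{1}{\frac{1455812}{7589}} = \frac{7589}{1455812}$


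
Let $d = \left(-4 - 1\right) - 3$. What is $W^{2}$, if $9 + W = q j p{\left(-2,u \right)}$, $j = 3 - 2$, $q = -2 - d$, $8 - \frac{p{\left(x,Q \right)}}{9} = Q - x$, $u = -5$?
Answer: $342225$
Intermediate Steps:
$d = -8$ ($d = -5 - 3 = -8$)
$p{\left(x,Q \right)} = 72 - 9 Q + 9 x$ ($p{\left(x,Q \right)} = 72 - 9 \left(Q - x\right) = 72 - \left(- 9 x + 9 Q\right) = 72 - 9 Q + 9 x$)
$q = 6$ ($q = -2 - -8 = -2 + 8 = 6$)
$j = 1$ ($j = 3 - 2 = 1$)
$W = 585$ ($W = -9 + 6 \cdot 1 \left(72 - -45 + 9 \left(-2\right)\right) = -9 + 6 \left(72 + 45 - 18\right) = -9 + 6 \cdot 99 = -9 + 594 = 585$)
$W^{2} = 585^{2} = 342225$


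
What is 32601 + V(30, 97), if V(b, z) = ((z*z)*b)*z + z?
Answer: 27412888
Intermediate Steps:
V(b, z) = z + b*z³ (V(b, z) = (z²*b)*z + z = (b*z²)*z + z = b*z³ + z = z + b*z³)
32601 + V(30, 97) = 32601 + (97 + 30*97³) = 32601 + (97 + 30*912673) = 32601 + (97 + 27380190) = 32601 + 27380287 = 27412888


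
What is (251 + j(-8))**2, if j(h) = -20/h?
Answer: 257049/4 ≈ 64262.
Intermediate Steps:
(251 + j(-8))**2 = (251 - 20/(-8))**2 = (251 - 20*(-1/8))**2 = (251 + 5/2)**2 = (507/2)**2 = 257049/4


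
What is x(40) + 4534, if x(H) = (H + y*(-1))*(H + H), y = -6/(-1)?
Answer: 7254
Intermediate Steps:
y = 6 (y = -6*(-1) = 6)
x(H) = 2*H*(-6 + H) (x(H) = (H + 6*(-1))*(H + H) = (H - 6)*(2*H) = (-6 + H)*(2*H) = 2*H*(-6 + H))
x(40) + 4534 = 2*40*(-6 + 40) + 4534 = 2*40*34 + 4534 = 2720 + 4534 = 7254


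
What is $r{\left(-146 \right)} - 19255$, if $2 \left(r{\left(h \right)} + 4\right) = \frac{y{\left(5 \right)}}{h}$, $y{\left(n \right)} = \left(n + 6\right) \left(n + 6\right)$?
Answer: $- \frac{5623749}{292} \approx -19259.0$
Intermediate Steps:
$y{\left(n \right)} = \left(6 + n\right)^{2}$ ($y{\left(n \right)} = \left(6 + n\right) \left(6 + n\right) = \left(6 + n\right)^{2}$)
$r{\left(h \right)} = -4 + \frac{121}{2 h}$ ($r{\left(h \right)} = -4 + \frac{\left(6 + 5\right)^{2} \frac{1}{h}}{2} = -4 + \frac{11^{2} \frac{1}{h}}{2} = -4 + \frac{121 \frac{1}{h}}{2} = -4 + \frac{121}{2 h}$)
$r{\left(-146 \right)} - 19255 = \left(-4 + \frac{121}{2 \left(-146\right)}\right) - 19255 = \left(-4 + \frac{121}{2} \left(- \frac{1}{146}\right)\right) - 19255 = \left(-4 - \frac{121}{292}\right) - 19255 = - \frac{1289}{292} - 19255 = - \frac{5623749}{292}$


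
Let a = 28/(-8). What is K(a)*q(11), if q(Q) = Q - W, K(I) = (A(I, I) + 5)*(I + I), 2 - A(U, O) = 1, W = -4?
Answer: -630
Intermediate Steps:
a = -7/2 (a = 28*(-⅛) = -7/2 ≈ -3.5000)
A(U, O) = 1 (A(U, O) = 2 - 1*1 = 2 - 1 = 1)
K(I) = 12*I (K(I) = (1 + 5)*(I + I) = 6*(2*I) = 12*I)
q(Q) = 4 + Q (q(Q) = Q - 1*(-4) = Q + 4 = 4 + Q)
K(a)*q(11) = (12*(-7/2))*(4 + 11) = -42*15 = -630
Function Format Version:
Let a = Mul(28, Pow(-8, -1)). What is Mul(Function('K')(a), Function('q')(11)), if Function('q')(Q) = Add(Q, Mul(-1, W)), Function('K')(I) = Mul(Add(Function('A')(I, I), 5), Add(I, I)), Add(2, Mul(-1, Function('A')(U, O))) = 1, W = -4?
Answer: -630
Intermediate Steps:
a = Rational(-7, 2) (a = Mul(28, Rational(-1, 8)) = Rational(-7, 2) ≈ -3.5000)
Function('A')(U, O) = 1 (Function('A')(U, O) = Add(2, Mul(-1, 1)) = Add(2, -1) = 1)
Function('K')(I) = Mul(12, I) (Function('K')(I) = Mul(Add(1, 5), Add(I, I)) = Mul(6, Mul(2, I)) = Mul(12, I))
Function('q')(Q) = Add(4, Q) (Function('q')(Q) = Add(Q, Mul(-1, -4)) = Add(Q, 4) = Add(4, Q))
Mul(Function('K')(a), Function('q')(11)) = Mul(Mul(12, Rational(-7, 2)), Add(4, 11)) = Mul(-42, 15) = -630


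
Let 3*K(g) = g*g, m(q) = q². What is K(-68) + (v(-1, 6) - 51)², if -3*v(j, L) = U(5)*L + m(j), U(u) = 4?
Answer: 45556/9 ≈ 5061.8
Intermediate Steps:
v(j, L) = -4*L/3 - j²/3 (v(j, L) = -(4*L + j²)/3 = -(j² + 4*L)/3 = -4*L/3 - j²/3)
K(g) = g²/3 (K(g) = (g*g)/3 = g²/3)
K(-68) + (v(-1, 6) - 51)² = (⅓)*(-68)² + ((-4/3*6 - ⅓*(-1)²) - 51)² = (⅓)*4624 + ((-8 - ⅓*1) - 51)² = 4624/3 + ((-8 - ⅓) - 51)² = 4624/3 + (-25/3 - 51)² = 4624/3 + (-178/3)² = 4624/3 + 31684/9 = 45556/9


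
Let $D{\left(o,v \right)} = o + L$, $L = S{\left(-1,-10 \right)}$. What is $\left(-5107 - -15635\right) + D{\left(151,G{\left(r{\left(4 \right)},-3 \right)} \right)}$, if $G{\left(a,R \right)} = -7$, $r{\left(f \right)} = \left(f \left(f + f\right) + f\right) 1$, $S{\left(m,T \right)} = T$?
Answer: $10669$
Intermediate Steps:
$L = -10$
$r{\left(f \right)} = f + 2 f^{2}$ ($r{\left(f \right)} = \left(f 2 f + f\right) 1 = \left(2 f^{2} + f\right) 1 = \left(f + 2 f^{2}\right) 1 = f + 2 f^{2}$)
$D{\left(o,v \right)} = -10 + o$ ($D{\left(o,v \right)} = o - 10 = -10 + o$)
$\left(-5107 - -15635\right) + D{\left(151,G{\left(r{\left(4 \right)},-3 \right)} \right)} = \left(-5107 - -15635\right) + \left(-10 + 151\right) = \left(-5107 + 15635\right) + 141 = 10528 + 141 = 10669$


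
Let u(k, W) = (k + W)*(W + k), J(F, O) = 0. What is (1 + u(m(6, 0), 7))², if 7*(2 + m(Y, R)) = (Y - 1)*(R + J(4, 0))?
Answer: 676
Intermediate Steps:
m(Y, R) = -2 + R*(-1 + Y)/7 (m(Y, R) = -2 + ((Y - 1)*(R + 0))/7 = -2 + ((-1 + Y)*R)/7 = -2 + (R*(-1 + Y))/7 = -2 + R*(-1 + Y)/7)
u(k, W) = (W + k)² (u(k, W) = (W + k)*(W + k) = (W + k)²)
(1 + u(m(6, 0), 7))² = (1 + (7 + (-2 - ⅐*0 + (⅐)*0*6))²)² = (1 + (7 + (-2 + 0 + 0))²)² = (1 + (7 - 2)²)² = (1 + 5²)² = (1 + 25)² = 26² = 676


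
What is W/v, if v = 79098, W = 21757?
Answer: 21757/79098 ≈ 0.27506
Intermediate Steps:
W/v = 21757/79098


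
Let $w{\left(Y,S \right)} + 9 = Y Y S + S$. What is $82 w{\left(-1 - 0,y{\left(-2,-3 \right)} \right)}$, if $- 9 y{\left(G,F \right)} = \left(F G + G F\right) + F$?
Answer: $-902$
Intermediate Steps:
$y{\left(G,F \right)} = - \frac{F}{9} - \frac{2 F G}{9}$ ($y{\left(G,F \right)} = - \frac{\left(F G + G F\right) + F}{9} = - \frac{\left(F G + F G\right) + F}{9} = - \frac{2 F G + F}{9} = - \frac{F + 2 F G}{9} = - \frac{F}{9} - \frac{2 F G}{9}$)
$w{\left(Y,S \right)} = -9 + S + S Y^{2}$ ($w{\left(Y,S \right)} = -9 + \left(Y Y S + S\right) = -9 + \left(Y^{2} S + S\right) = -9 + \left(S Y^{2} + S\right) = -9 + \left(S + S Y^{2}\right) = -9 + S + S Y^{2}$)
$82 w{\left(-1 - 0,y{\left(-2,-3 \right)} \right)} = 82 \left(-9 - - \frac{1 + 2 \left(-2\right)}{3} + \left(- \frac{1}{9}\right) \left(-3\right) \left(1 + 2 \left(-2\right)\right) \left(-1 - 0\right)^{2}\right) = 82 \left(-9 - - \frac{1 - 4}{3} + \left(- \frac{1}{9}\right) \left(-3\right) \left(1 - 4\right) \left(-1 + 0\right)^{2}\right) = 82 \left(-9 - \left(- \frac{1}{3}\right) \left(-3\right) + \left(- \frac{1}{9}\right) \left(-3\right) \left(-3\right) \left(-1\right)^{2}\right) = 82 \left(-9 - 1 - 1\right) = 82 \left(-11\right) = -902$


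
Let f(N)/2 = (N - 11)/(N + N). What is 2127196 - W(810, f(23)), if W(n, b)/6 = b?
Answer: 48925436/23 ≈ 2.1272e+6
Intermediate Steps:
f(N) = (-11 + N)/N (f(N) = 2*((N - 11)/(N + N)) = 2*((-11 + N)/((2*N))) = 2*((-11 + N)*(1/(2*N))) = 2*((-11 + N)/(2*N)) = (-11 + N)/N)
W(n, b) = 6*b
2127196 - W(810, f(23)) = 2127196 - 6*(-11 + 23)/23 = 2127196 - 6*(1/23)*12 = 2127196 - 6*12/23 = 2127196 - 1*72/23 = 2127196 - 72/23 = 48925436/23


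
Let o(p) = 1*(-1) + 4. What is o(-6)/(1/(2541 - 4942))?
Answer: -7203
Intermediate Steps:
o(p) = 3 (o(p) = -1 + 4 = 3)
o(-6)/(1/(2541 - 4942)) = 3/(1/(2541 - 4942)) = 3/(1/(-2401)) = 3/(-1/2401) = 3*(-2401) = -7203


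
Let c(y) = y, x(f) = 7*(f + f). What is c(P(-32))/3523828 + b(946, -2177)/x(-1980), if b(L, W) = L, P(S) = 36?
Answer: -5409973/158572260 ≈ -0.034117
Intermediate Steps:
x(f) = 14*f (x(f) = 7*(2*f) = 14*f)
c(P(-32))/3523828 + b(946, -2177)/x(-1980) = 36/3523828 + 946/((14*(-1980))) = 36*(1/3523828) + 946/(-27720) = 9/880957 + 946*(-1/27720) = 9/880957 - 43/1260 = -5409973/158572260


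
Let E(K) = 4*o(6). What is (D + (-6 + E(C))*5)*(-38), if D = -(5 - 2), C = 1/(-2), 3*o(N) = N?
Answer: -266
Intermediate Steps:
o(N) = N/3
C = -½ ≈ -0.50000
D = -3 (D = -1*3 = -3)
E(K) = 8 (E(K) = 4*((⅓)*6) = 4*2 = 8)
(D + (-6 + E(C))*5)*(-38) = (-3 + (-6 + 8)*5)*(-38) = (-3 + 2*5)*(-38) = (-3 + 10)*(-38) = 7*(-38) = -266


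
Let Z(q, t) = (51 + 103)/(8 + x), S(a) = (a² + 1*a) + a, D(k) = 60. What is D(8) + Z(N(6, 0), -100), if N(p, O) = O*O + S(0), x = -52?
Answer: 113/2 ≈ 56.500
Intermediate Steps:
S(a) = a² + 2*a (S(a) = (a² + a) + a = (a + a²) + a = a² + 2*a)
N(p, O) = O² (N(p, O) = O*O + 0*(2 + 0) = O² + 0*2 = O² + 0 = O²)
Z(q, t) = -7/2 (Z(q, t) = (51 + 103)/(8 - 52) = 154/(-44) = 154*(-1/44) = -7/2)
D(8) + Z(N(6, 0), -100) = 60 - 7/2 = 113/2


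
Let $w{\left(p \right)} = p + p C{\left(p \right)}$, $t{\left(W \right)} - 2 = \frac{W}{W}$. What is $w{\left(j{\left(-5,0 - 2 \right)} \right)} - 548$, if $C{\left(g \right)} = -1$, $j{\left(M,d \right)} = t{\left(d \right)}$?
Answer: $-548$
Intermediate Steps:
$t{\left(W \right)} = 3$ ($t{\left(W \right)} = 2 + \frac{W}{W} = 2 + 1 = 3$)
$j{\left(M,d \right)} = 3$
$w{\left(p \right)} = 0$ ($w{\left(p \right)} = p + p \left(-1\right) = p - p = 0$)
$w{\left(j{\left(-5,0 - 2 \right)} \right)} - 548 = 0 - 548 = -548$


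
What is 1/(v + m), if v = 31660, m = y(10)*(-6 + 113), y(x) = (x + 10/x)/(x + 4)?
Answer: 14/444417 ≈ 3.1502e-5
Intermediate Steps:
y(x) = (x + 10/x)/(4 + x)
m = 1177/14 (m = ((10 + 10²)/(10*(4 + 10)))*(-6 + 113) = ((⅒)*(10 + 100)/14)*107 = ((⅒)*(1/14)*110)*107 = (11/14)*107 = 1177/14 ≈ 84.071)
1/(v + m) = 1/(31660 + 1177/14) = 1/(444417/14) = 14/444417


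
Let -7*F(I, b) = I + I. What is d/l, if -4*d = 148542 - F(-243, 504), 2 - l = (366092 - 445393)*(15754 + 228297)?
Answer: -259827/135474418471 ≈ -1.9179e-6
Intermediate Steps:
l = 19353488353 (l = 2 - (366092 - 445393)*(15754 + 228297) = 2 - (-79301)*244051 = 2 - 1*(-19353488351) = 2 + 19353488351 = 19353488353)
F(I, b) = -2*I/7 (F(I, b) = -(I + I)/7 = -2*I/7)
d = -259827/7 (d = -(148542 - (-2)*(-243)/7)/4 = -(148542 - 1*486/7)/4 = -(148542 - 486/7)/4 = -¼*1039308/7 = -259827/7 ≈ -37118.)
d/l = -259827/7/19353488353 = -259827/7*1/19353488353 = -259827/135474418471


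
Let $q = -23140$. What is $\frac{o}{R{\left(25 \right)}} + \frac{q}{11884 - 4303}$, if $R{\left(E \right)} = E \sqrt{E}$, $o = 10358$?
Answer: $\frac{75631498}{947625} \approx 79.812$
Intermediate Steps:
$R{\left(E \right)} = E^{\frac{3}{2}}$
$\frac{o}{R{\left(25 \right)}} + \frac{q}{11884 - 4303} = \frac{10358}{25^{\frac{3}{2}}} - \frac{23140}{11884 - 4303} = \frac{10358}{125} - \frac{23140}{11884 - 4303} = 10358 \cdot \frac{1}{125} - \frac{23140}{7581} = \frac{10358}{125} - \frac{23140}{7581} = \frac{75631498}{947625}$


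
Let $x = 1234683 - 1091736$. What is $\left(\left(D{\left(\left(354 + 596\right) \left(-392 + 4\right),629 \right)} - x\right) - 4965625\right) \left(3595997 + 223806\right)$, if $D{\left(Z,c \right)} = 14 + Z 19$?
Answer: $-46265293504274$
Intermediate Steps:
$x = 142947$ ($x = 1234683 - 1091736 = 142947$)
$D{\left(Z,c \right)} = 14 + 19 Z$
$\left(\left(D{\left(\left(354 + 596\right) \left(-392 + 4\right),629 \right)} - x\right) - 4965625\right) \left(3595997 + 223806\right) = \left(\left(\left(14 + 19 \left(354 + 596\right) \left(-392 + 4\right)\right) - 142947\right) - 4965625\right) \left(3595997 + 223806\right) = \left(\left(\left(14 + 19 \cdot 950 \left(-388\right)\right) - 142947\right) - 4965625\right) 3819803 = \left(\left(\left(14 + 19 \left(-368600\right)\right) - 142947\right) - 4965625\right) 3819803 = \left(\left(\left(14 - 7003400\right) - 142947\right) - 4965625\right) 3819803 = \left(\left(-7003386 - 142947\right) - 4965625\right) 3819803 = \left(-7146333 - 4965625\right) 3819803 = \left(-12111958\right) 3819803 = -46265293504274$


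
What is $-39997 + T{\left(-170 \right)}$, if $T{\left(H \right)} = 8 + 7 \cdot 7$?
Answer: $-39940$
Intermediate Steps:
$T{\left(H \right)} = 57$ ($T{\left(H \right)} = 8 + 49 = 57$)
$-39997 + T{\left(-170 \right)} = -39997 + 57 = -39940$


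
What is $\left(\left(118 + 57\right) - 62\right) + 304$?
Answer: $417$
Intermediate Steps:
$\left(\left(118 + 57\right) - 62\right) + 304 = \left(175 - 62\right) + 304 = 113 + 304 = 417$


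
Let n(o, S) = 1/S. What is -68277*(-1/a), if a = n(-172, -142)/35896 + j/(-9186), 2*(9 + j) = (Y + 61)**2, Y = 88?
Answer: -1598472896649552/28267978957 ≈ -56547.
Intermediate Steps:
j = 22183/2 (j = -9 + (88 + 61)**2/2 = -9 + (1/2)*149**2 = -9 + (1/2)*22201 = -9 + 22201/2 = 22183/2 ≈ 11092.)
a = -28267978957/23411586576 (a = 1/(-142*35896) + (22183/2)/(-9186) = -1/142*1/35896 + (22183/2)*(-1/9186) = -1/5097232 - 22183/18372 = -28267978957/23411586576 ≈ -1.2074)
-68277*(-1/a) = -68277/((-1*(-28267978957/23411586576))) = -68277/28267978957/23411586576 = -68277*23411586576/28267978957 = -1598472896649552/28267978957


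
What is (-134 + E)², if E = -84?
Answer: 47524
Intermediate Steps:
(-134 + E)² = (-134 - 84)² = (-218)² = 47524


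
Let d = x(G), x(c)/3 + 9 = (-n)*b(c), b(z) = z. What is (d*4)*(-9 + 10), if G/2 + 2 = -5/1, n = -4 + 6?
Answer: 228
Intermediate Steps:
n = 2
G = -14 (G = -4 + 2*(-5/1) = -4 + 2*(-5*1) = -4 + 2*(-5) = -4 - 10 = -14)
x(c) = -27 - 6*c (x(c) = -27 + 3*((-1*2)*c) = -27 + 3*(-2*c) = -27 - 6*c)
d = 57 (d = -27 - 6*(-14) = -27 + 84 = 57)
(d*4)*(-9 + 10) = (57*4)*(-9 + 10) = 228*1 = 228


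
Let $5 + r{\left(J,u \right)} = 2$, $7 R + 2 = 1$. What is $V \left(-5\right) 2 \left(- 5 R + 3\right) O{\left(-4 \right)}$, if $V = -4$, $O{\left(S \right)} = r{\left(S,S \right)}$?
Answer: $- \frac{3120}{7} \approx -445.71$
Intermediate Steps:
$R = - \frac{1}{7}$ ($R = - \frac{2}{7} + \frac{1}{7} \cdot 1 = - \frac{2}{7} + \frac{1}{7} = - \frac{1}{7} \approx -0.14286$)
$r{\left(J,u \right)} = -3$ ($r{\left(J,u \right)} = -5 + 2 = -3$)
$O{\left(S \right)} = -3$
$V \left(-5\right) 2 \left(- 5 R + 3\right) O{\left(-4 \right)} = \left(-4\right) \left(-5\right) 2 \left(\left(-5\right) \left(- \frac{1}{7}\right) + 3\right) \left(-3\right) = 20 \cdot 2 \left(\frac{5}{7} + 3\right) \left(-3\right) = 20 \cdot 2 \cdot \frac{26}{7} \left(-3\right) = 20 \cdot \frac{52}{7} \left(-3\right) = 20 \left(- \frac{156}{7}\right) = - \frac{3120}{7}$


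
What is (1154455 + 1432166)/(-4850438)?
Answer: -2586621/4850438 ≈ -0.53328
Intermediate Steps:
(1154455 + 1432166)/(-4850438) = 2586621*(-1/4850438) = -2586621/4850438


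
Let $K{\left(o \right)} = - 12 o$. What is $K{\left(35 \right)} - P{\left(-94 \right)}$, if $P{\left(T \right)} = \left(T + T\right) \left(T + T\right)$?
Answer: $-35764$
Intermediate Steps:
$P{\left(T \right)} = 4 T^{2}$ ($P{\left(T \right)} = 2 T 2 T = 4 T^{2}$)
$K{\left(35 \right)} - P{\left(-94 \right)} = \left(-12\right) 35 - 4 \left(-94\right)^{2} = -420 - 4 \cdot 8836 = -420 - 35344 = -35764$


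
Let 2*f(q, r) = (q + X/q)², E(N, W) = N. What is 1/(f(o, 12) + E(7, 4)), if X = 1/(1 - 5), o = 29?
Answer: 26912/11498153 ≈ 0.0023405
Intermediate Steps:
X = -¼ (X = 1/(-4) = -¼ ≈ -0.25000)
f(q, r) = (q - 1/(4*q))²/2
1/(f(o, 12) + E(7, 4)) = 1/((1/32)*(-1 + 4*29²)²/29² + 7) = 1/((1/32)*(1/841)*(-1 + 4*841)² + 7) = 1/((1/32)*(1/841)*(-1 + 3364)² + 7) = 1/((1/32)*(1/841)*3363² + 7) = 1/((1/32)*(1/841)*11309769 + 7) = 1/(11309769/26912 + 7) = 1/(11498153/26912) = 26912/11498153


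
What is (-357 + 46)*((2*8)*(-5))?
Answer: 24880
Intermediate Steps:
(-357 + 46)*((2*8)*(-5)) = -4976*(-5) = -311*(-80) = 24880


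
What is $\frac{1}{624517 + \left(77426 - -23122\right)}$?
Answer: $\frac{1}{725065} \approx 1.3792 \cdot 10^{-6}$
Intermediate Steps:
$\frac{1}{624517 + \left(77426 - -23122\right)} = \frac{1}{624517 + \left(77426 + 23122\right)} = \frac{1}{624517 + 100548} = \frac{1}{725065}$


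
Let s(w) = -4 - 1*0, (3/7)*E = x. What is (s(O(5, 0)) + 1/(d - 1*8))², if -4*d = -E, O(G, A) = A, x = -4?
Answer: 16129/961 ≈ 16.784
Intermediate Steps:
E = -28/3 (E = (7/3)*(-4) = -28/3 ≈ -9.3333)
s(w) = -4 (s(w) = -4 + 0 = -4)
d = -7/3 (d = -(-1)*(-28)/(4*3) = -¼*28/3 = -7/3 ≈ -2.3333)
(s(O(5, 0)) + 1/(d - 1*8))² = (-4 + 1/(-7/3 - 1*8))² = (-4 + 1/(-7/3 - 8))² = (-4 + 1/(-31/3))² = (-4 - 3/31)² = (-127/31)² = 16129/961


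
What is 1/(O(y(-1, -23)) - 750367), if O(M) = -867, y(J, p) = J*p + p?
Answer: -1/751234 ≈ -1.3311e-6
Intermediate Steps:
y(J, p) = p + J*p
1/(O(y(-1, -23)) - 750367) = 1/(-867 - 750367) = 1/(-751234) = -1/751234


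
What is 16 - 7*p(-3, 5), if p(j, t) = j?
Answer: 37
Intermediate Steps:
16 - 7*p(-3, 5) = 16 - 7*(-3) = 16 + 21 = 37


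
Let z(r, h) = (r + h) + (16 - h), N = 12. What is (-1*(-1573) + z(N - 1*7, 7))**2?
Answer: 2540836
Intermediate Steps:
z(r, h) = 16 + r (z(r, h) = (h + r) + (16 - h) = 16 + r)
(-1*(-1573) + z(N - 1*7, 7))**2 = (-1*(-1573) + (16 + (12 - 1*7)))**2 = (1573 + (16 + (12 - 7)))**2 = (1573 + (16 + 5))**2 = (1573 + 21)**2 = 1594**2 = 2540836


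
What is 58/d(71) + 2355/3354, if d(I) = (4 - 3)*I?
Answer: 120579/79378 ≈ 1.5190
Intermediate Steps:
d(I) = I (d(I) = 1*I = I)
58/d(71) + 2355/3354 = 58/71 + 2355/3354 = 58*(1/71) + 2355*(1/3354) = 58/71 + 785/1118 = 120579/79378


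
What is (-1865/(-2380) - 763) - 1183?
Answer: -925923/476 ≈ -1945.2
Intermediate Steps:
(-1865/(-2380) - 763) - 1183 = (-1865*(-1/2380) - 763) - 1183 = (373/476 - 763) - 1183 = -362815/476 - 1183 = -925923/476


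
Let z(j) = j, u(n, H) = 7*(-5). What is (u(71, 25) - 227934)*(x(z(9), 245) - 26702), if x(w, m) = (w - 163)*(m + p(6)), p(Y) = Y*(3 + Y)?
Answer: 16584288812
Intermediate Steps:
u(n, H) = -35
x(w, m) = (-163 + w)*(54 + m) (x(w, m) = (w - 163)*(m + 6*(3 + 6)) = (-163 + w)*(m + 6*9) = (-163 + w)*(m + 54) = (-163 + w)*(54 + m))
(u(71, 25) - 227934)*(x(z(9), 245) - 26702) = (-35 - 227934)*((-8802 - 163*245 + 54*9 + 245*9) - 26702) = -227969*((-8802 - 39935 + 486 + 2205) - 26702) = -227969*(-46046 - 26702) = -227969*(-72748) = 16584288812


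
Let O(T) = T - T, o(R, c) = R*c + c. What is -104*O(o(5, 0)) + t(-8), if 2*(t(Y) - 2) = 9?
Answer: 13/2 ≈ 6.5000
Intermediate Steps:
o(R, c) = c + R*c
t(Y) = 13/2 (t(Y) = 2 + (½)*9 = 2 + 9/2 = 13/2)
O(T) = 0
-104*O(o(5, 0)) + t(-8) = -104*0 + 13/2 = 0 + 13/2 = 13/2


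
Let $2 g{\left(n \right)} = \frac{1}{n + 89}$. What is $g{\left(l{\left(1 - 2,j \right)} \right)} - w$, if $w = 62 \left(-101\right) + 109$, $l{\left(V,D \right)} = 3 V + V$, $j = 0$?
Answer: $\frac{1046011}{170} \approx 6153.0$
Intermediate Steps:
$l{\left(V,D \right)} = 4 V$
$w = -6153$ ($w = -6262 + 109 = -6153$)
$g{\left(n \right)} = \frac{1}{2 \left(89 + n\right)}$ ($g{\left(n \right)} = \frac{1}{2 \left(n + 89\right)} = \frac{1}{2 \left(89 + n\right)}$)
$g{\left(l{\left(1 - 2,j \right)} \right)} - w = \frac{1}{2 \left(89 + 4 \left(1 - 2\right)\right)} - -6153 = \frac{1}{2 \left(89 + 4 \left(1 - 2\right)\right)} + 6153 = \frac{1}{2 \left(89 + 4 \left(-1\right)\right)} + 6153 = \frac{1}{2 \left(89 - 4\right)} + 6153 = \frac{1}{2 \cdot 85} + 6153 = \frac{1}{2} \cdot \frac{1}{85} + 6153 = \frac{1}{170} + 6153 = \frac{1046011}{170}$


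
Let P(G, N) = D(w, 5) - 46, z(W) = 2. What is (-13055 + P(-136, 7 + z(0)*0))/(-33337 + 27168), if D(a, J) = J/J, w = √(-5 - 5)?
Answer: 13100/6169 ≈ 2.1235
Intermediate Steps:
w = I*√10 (w = √(-10) = I*√10 ≈ 3.1623*I)
D(a, J) = 1
P(G, N) = -45 (P(G, N) = 1 - 46 = -45)
(-13055 + P(-136, 7 + z(0)*0))/(-33337 + 27168) = (-13055 - 45)/(-33337 + 27168) = -13100/(-6169) = -13100*(-1/6169) = 13100/6169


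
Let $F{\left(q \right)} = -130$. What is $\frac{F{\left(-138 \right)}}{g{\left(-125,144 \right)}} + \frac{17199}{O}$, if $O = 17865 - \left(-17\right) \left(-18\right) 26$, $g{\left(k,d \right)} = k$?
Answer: $\frac{25467}{9175} \approx 2.7757$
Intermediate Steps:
$O = 9909$ ($O = 17865 - 306 \cdot 26 = 17865 - 7956 = 9909$)
$\frac{F{\left(-138 \right)}}{g{\left(-125,144 \right)}} + \frac{17199}{O} = - \frac{130}{-125} + \frac{17199}{9909} = \left(-130\right) \left(- \frac{1}{125}\right) + 17199 \cdot \frac{1}{9909} = \frac{26}{25} + \frac{637}{367} = \frac{25467}{9175}$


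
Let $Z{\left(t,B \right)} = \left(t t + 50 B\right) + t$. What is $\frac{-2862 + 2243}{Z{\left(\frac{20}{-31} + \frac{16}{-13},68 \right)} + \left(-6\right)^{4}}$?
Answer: $- \frac{100531171}{762939532} \approx -0.13177$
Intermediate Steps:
$Z{\left(t,B \right)} = t + t^{2} + 50 B$ ($Z{\left(t,B \right)} = \left(t^{2} + 50 B\right) + t = t + t^{2} + 50 B$)
$\frac{-2862 + 2243}{Z{\left(\frac{20}{-31} + \frac{16}{-13},68 \right)} + \left(-6\right)^{4}} = \frac{-2862 + 2243}{\left(\left(\frac{20}{-31} + \frac{16}{-13}\right) + \left(\frac{20}{-31} + \frac{16}{-13}\right)^{2} + 50 \cdot 68\right) + \left(-6\right)^{4}} = - \frac{619}{\left(\left(20 \left(- \frac{1}{31}\right) + 16 \left(- \frac{1}{13}\right)\right) + \left(20 \left(- \frac{1}{31}\right) + 16 \left(- \frac{1}{13}\right)\right)^{2} + 3400\right) + 1296} = - \frac{619}{\left(\left(- \frac{20}{31} - \frac{16}{13}\right) + \left(- \frac{20}{31} - \frac{16}{13}\right)^{2} + 3400\right) + 1296} = - \frac{619}{\left(- \frac{756}{403} + \left(- \frac{756}{403}\right)^{2} + 3400\right) + 1296} = - \frac{619}{\left(- \frac{756}{403} + \frac{571536}{162409} + 3400\right) + 1296} = - \frac{619}{\frac{552457468}{162409} + 1296} = - \frac{619}{\frac{762939532}{162409}} = \left(-619\right) \frac{162409}{762939532} = - \frac{100531171}{762939532}$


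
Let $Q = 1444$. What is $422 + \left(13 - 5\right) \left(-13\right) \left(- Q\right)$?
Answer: $150598$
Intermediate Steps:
$422 + \left(13 - 5\right) \left(-13\right) \left(- Q\right) = 422 + \left(13 - 5\right) \left(-13\right) \left(\left(-1\right) 1444\right) = 422 + 8 \left(-13\right) \left(-1444\right) = 422 - -150176 = 422 + 150176 = 150598$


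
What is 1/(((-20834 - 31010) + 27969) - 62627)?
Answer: -1/86502 ≈ -1.1560e-5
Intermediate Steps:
1/(((-20834 - 31010) + 27969) - 62627) = 1/((-51844 + 27969) - 62627) = 1/(-23875 - 62627) = 1/(-86502) = -1/86502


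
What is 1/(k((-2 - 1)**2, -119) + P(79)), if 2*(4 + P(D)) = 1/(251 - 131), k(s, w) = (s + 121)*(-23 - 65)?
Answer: -240/2746559 ≈ -8.7382e-5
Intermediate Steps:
k(s, w) = -10648 - 88*s (k(s, w) = (121 + s)*(-88) = -10648 - 88*s)
P(D) = -959/240 (P(D) = -4 + 1/(2*(251 - 131)) = -4 + (1/2)/120 = -4 + (1/2)*(1/120) = -4 + 1/240 = -959/240)
1/(k((-2 - 1)**2, -119) + P(79)) = 1/((-10648 - 88*(-2 - 1)**2) - 959/240) = 1/((-10648 - 88*(-3)**2) - 959/240) = 1/((-10648 - 88*9) - 959/240) = 1/((-10648 - 792) - 959/240) = 1/(-11440 - 959/240) = 1/(-2746559/240) = -240/2746559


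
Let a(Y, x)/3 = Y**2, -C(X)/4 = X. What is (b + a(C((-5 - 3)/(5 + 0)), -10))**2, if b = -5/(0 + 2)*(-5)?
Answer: 45819361/2500 ≈ 18328.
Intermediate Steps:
C(X) = -4*X
a(Y, x) = 3*Y**2
b = 25/2 (b = -5/2*(-5) = 25/2 ≈ 12.500)
(b + a(C((-5 - 3)/(5 + 0)), -10))**2 = (25/2 + 3*(-4*(-5 - 3)/(5 + 0))**2)**2 = (25/2 + 3*(-(-32)/5)**2)**2 = (25/2 + 3*(-4*(-8/5))**2)**2 = (25/2 + 3*(32/5)**2)**2 = (25/2 + 3*(1024/25))**2 = (25/2 + 3072/25)**2 = (6769/50)**2 = 45819361/2500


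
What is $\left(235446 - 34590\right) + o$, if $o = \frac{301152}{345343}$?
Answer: $\frac{69364514760}{345343} \approx 2.0086 \cdot 10^{5}$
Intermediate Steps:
$o = \frac{301152}{345343}$ ($o = 301152 \cdot \frac{1}{345343} = \frac{301152}{345343} \approx 0.87204$)
$\left(235446 - 34590\right) + o = \left(235446 - 34590\right) + \frac{301152}{345343} = 200856 + \frac{301152}{345343} = \frac{69364514760}{345343}$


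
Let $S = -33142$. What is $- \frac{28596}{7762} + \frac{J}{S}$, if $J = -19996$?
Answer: $- \frac{198129920}{64312051} \approx -3.0808$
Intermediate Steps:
$- \frac{28596}{7762} + \frac{J}{S} = - \frac{28596}{7762} - \frac{19996}{-33142} = \left(-28596\right) \frac{1}{7762} - - \frac{9998}{16571} = - \frac{14298}{3881} + \frac{9998}{16571} = - \frac{198129920}{64312051}$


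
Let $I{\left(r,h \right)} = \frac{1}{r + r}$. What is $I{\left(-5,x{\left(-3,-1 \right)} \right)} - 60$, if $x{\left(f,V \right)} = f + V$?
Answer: $- \frac{601}{10} \approx -60.1$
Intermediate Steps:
$x{\left(f,V \right)} = V + f$
$I{\left(r,h \right)} = \frac{1}{2 r}$
$I{\left(-5,x{\left(-3,-1 \right)} \right)} - 60 = \frac{1}{2 \left(-5\right)} - 60 = \frac{1}{2} \left(- \frac{1}{5}\right) - 60 = - \frac{1}{10} - 60 = - \frac{601}{10}$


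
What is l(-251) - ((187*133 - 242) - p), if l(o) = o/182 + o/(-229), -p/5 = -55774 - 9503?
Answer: 12576574771/41678 ≈ 3.0176e+5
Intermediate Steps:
p = 326385 (p = -5*(-55774 - 9503) = -5*(-65277) = 326385)
l(o) = 47*o/41678 (l(o) = o*(1/182) + o*(-1/229) = o/182 - o/229 = 47*o/41678)
l(-251) - ((187*133 - 242) - p) = (47/41678)*(-251) - ((187*133 - 242) - 1*326385) = -11797/41678 - ((24871 - 242) - 326385) = -11797/41678 - (24629 - 326385) = -11797/41678 - 1*(-301756) = -11797/41678 + 301756 = 12576574771/41678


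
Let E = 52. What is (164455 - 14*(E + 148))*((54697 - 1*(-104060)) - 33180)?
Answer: 20300149935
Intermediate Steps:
(164455 - 14*(E + 148))*((54697 - 1*(-104060)) - 33180) = (164455 - 14*(52 + 148))*((54697 - 1*(-104060)) - 33180) = (164455 - 14*200)*((54697 + 104060) - 33180) = (164455 - 2800)*(158757 - 33180) = 161655*125577 = 20300149935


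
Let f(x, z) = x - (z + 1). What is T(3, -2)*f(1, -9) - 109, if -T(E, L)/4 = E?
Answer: -217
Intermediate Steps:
T(E, L) = -4*E
f(x, z) = -1 + x - z (f(x, z) = x - (1 + z) = x + (-1 - z) = -1 + x - z)
T(3, -2)*f(1, -9) - 109 = (-4*3)*(-1 + 1 - 1*(-9)) - 109 = -12*(-1 + 1 + 9) - 109 = -12*9 - 109 = -108 - 109 = -217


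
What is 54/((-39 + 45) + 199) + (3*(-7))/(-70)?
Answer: 231/410 ≈ 0.56341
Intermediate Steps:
54/((-39 + 45) + 199) + (3*(-7))/(-70) = 54/(6 + 199) - 21*(-1/70) = 54/205 + 3/10 = 231/410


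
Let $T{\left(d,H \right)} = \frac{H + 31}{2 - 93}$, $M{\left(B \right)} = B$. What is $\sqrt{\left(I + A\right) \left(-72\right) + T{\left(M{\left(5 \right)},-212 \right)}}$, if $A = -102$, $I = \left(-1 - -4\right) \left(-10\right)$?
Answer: $\frac{\sqrt{78719095}}{91} \approx 97.499$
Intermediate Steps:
$T{\left(d,H \right)} = - \frac{31}{91} - \frac{H}{91}$ ($T{\left(d,H \right)} = \frac{31 + H}{-91} = \left(31 + H\right) \left(- \frac{1}{91}\right) = - \frac{31}{91} - \frac{H}{91}$)
$I = -30$ ($I = \left(-1 + 4\right) \left(-10\right) = 3 \left(-10\right) = -30$)
$\sqrt{\left(I + A\right) \left(-72\right) + T{\left(M{\left(5 \right)},-212 \right)}} = \sqrt{\left(-30 - 102\right) \left(-72\right) - - \frac{181}{91}} = \sqrt{\left(-132\right) \left(-72\right) + \left(- \frac{31}{91} + \frac{212}{91}\right)} = \sqrt{9504 + \frac{181}{91}} = \sqrt{\frac{865045}{91}} = \frac{\sqrt{78719095}}{91}$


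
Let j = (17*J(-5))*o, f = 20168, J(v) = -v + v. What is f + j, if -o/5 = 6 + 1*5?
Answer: 20168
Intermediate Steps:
o = -55 (o = -5*(6 + 1*5) = -5*(6 + 5) = -5*11 = -55)
J(v) = 0
j = 0 (j = (17*0)*(-55) = 0*(-55) = 0)
f + j = 20168 + 0 = 20168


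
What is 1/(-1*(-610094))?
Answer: 1/610094 ≈ 1.6391e-6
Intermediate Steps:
1/(-1*(-610094)) = 1/610094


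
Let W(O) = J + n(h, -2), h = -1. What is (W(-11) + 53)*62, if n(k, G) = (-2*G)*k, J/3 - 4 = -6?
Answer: 2666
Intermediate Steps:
J = -6 (J = 12 + 3*(-6) = 12 - 18 = -6)
n(k, G) = -2*G*k
W(O) = -10 (W(O) = -6 - 2*(-2)*(-1) = -6 - 4 = -10)
(W(-11) + 53)*62 = (-10 + 53)*62 = 43*62 = 2666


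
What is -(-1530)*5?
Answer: 7650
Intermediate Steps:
-(-1530)*5 = -765*(-10) = 7650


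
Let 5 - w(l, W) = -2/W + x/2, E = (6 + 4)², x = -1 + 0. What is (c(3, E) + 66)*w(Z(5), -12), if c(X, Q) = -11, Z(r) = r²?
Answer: 880/3 ≈ 293.33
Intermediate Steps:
x = -1
E = 100 (E = 10² = 100)
w(l, W) = 11/2 + 2/W (w(l, W) = 5 - (-2/W - 1/2) = 5 - (-2/W - 1*½) = 5 - (-2/W - ½) = 5 - (-½ - 2/W) = 5 + (½ + 2/W) = 11/2 + 2/W)
(c(3, E) + 66)*w(Z(5), -12) = (-11 + 66)*(11/2 + 2/(-12)) = 55*(11/2 + 2*(-1/12)) = 55*(11/2 - ⅙) = 55*(16/3) = 880/3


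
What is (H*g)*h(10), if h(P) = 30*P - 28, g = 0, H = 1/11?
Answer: 0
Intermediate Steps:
H = 1/11 ≈ 0.090909
h(P) = -28 + 30*P
(H*g)*h(10) = ((1/11)*0)*(-28 + 30*10) = 0*(-28 + 300) = 0*272 = 0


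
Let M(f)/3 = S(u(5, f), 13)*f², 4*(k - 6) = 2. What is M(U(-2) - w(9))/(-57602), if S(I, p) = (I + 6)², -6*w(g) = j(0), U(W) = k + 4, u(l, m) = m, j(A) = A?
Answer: -1440747/921632 ≈ -1.5633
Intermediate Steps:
k = 13/2 (k = 6 + (¼)*2 = 6 + ½ = 13/2 ≈ 6.5000)
U(W) = 21/2 (U(W) = 13/2 + 4 = 21/2)
w(g) = 0 (w(g) = -⅙*0 = 0)
S(I, p) = (6 + I)²
M(f) = 3*f²*(6 + f)² (M(f) = 3*((6 + f)²*f²) = 3*(f²*(6 + f)²) = 3*f²*(6 + f)²)
M(U(-2) - w(9))/(-57602) = (3*(21/2 - 1*0)²*(6 + (21/2 - 1*0))²)/(-57602) = (3*(21/2 + 0)²*(6 + (21/2 + 0))²)*(-1/57602) = (3*(21/2)²*(6 + 21/2)²)*(-1/57602) = (3*(441/4)*(33/2)²)*(-1/57602) = (3*(441/4)*(1089/4))*(-1/57602) = (1440747/16)*(-1/57602) = -1440747/921632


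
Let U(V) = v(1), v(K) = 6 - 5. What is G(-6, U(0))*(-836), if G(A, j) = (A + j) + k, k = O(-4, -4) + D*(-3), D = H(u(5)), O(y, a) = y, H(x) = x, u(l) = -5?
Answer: -5016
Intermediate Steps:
D = -5
k = 11 (k = -4 - 5*(-3) = -4 + 15 = 11)
v(K) = 1
U(V) = 1
G(A, j) = 11 + A + j (G(A, j) = (A + j) + 11 = 11 + A + j)
G(-6, U(0))*(-836) = (11 - 6 + 1)*(-836) = 6*(-836) = -5016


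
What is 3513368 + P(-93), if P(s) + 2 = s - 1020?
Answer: 3512253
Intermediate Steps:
P(s) = -1022 + s (P(s) = -2 + (s - 1020) = -2 + (-1020 + s) = -1022 + s)
3513368 + P(-93) = 3513368 + (-1022 - 93) = 3513368 - 1115 = 3512253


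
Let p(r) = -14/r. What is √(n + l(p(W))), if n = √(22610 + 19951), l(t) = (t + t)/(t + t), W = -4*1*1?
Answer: √(1 + 3*√4729) ≈ 14.398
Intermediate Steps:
W = -4 (W = -4*1 = -4)
l(t) = 1 (l(t) = (2*t)/((2*t)) = (2*t)*(1/(2*t)) = 1)
n = 3*√4729 (n = √42561 = 3*√4729 ≈ 206.30)
√(n + l(p(W))) = √(3*√4729 + 1) = √(1 + 3*√4729)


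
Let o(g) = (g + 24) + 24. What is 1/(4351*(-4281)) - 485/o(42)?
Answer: -602261075/111759786 ≈ -5.3889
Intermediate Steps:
o(g) = 48 + g (o(g) = (24 + g) + 24 = 48 + g)
1/(4351*(-4281)) - 485/o(42) = 1/(4351*(-4281)) - 485/(48 + 42) = (1/4351)*(-1/4281) - 485/90 = -1/18626631 - 485*1/90 = -1/18626631 - 97/18 = -602261075/111759786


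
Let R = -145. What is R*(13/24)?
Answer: -1885/24 ≈ -78.542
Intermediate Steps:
R*(13/24) = -1885/24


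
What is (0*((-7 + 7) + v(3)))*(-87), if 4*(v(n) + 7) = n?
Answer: 0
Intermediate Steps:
v(n) = -7 + n/4
(0*((-7 + 7) + v(3)))*(-87) = (0*((-7 + 7) + (-7 + (¼)*3)))*(-87) = (0*(0 + (-7 + ¾)))*(-87) = (0*(0 - 25/4))*(-87) = (0*(-25/4))*(-87) = 0*(-87) = 0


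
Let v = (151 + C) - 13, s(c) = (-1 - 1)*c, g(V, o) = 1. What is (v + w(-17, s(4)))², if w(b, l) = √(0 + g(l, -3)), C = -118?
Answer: 441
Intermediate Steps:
s(c) = -2*c
w(b, l) = 1 (w(b, l) = √(0 + 1) = √1 = 1)
v = 20 (v = (151 - 118) - 13 = 33 - 13 = 20)
(v + w(-17, s(4)))² = (20 + 1)² = 21² = 441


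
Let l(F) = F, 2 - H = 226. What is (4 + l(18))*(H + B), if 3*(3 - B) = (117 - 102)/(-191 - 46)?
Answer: -1152184/237 ≈ -4861.5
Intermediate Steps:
H = -224 (H = 2 - 1*226 = 2 - 226 = -224)
B = 716/237 (B = 3 - (117 - 102)/(3*(-191 - 46)) = 3 - 5/(-237) = 3 - 5*(-1)/237 = 3 - 1/3*(-5/79) = 3 + 5/237 = 716/237 ≈ 3.0211)
(4 + l(18))*(H + B) = (4 + 18)*(-224 + 716/237) = 22*(-52372/237) = -1152184/237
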